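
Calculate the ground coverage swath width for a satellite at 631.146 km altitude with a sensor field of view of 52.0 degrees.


FOV = 52.0 deg = 0.9075712 rad
swath = 2 * alt * tan(FOV/2) = 2 * 631.146 * tan(0.4537856)
swath = 2 * 631.146 * 0.4877326
swath = 615.6609 km

615.6609 km


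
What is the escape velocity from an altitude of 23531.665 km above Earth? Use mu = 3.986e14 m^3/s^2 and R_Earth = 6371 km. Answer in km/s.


r = 6371.0 + 23531.665 = 29902.6650 km = 2.9902665e+07 m
v_esc = sqrt(2*mu/r) = sqrt(2*3.986e14 / 2.9902665e+07)
v_esc = 5163.3159 m/s = 5.1633 km/s

5.1633 km/s


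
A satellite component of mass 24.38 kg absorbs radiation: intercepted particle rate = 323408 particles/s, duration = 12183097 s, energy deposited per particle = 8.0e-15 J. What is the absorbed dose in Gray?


Total energy deposited = rate * time * E_per
  = 323408 * 12183097 * 8.0e-15 = 0.03152089 J
Dose = E_total / mass = 0.03152089 / 24.38
Dose = 0.001292899 Gy

0.0013 Gy


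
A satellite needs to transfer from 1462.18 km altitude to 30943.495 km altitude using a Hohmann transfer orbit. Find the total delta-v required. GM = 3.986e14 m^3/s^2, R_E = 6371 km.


r1 = 7833.1800 km = 7.83318e+06 m
r2 = 37314.4950 km = 3.7314495e+07 m
dv1 = sqrt(mu/r1)*(sqrt(2*r2/(r1+r2)) - 1) = 2037.9514 m/s
dv2 = sqrt(mu/r2)*(1 - sqrt(2*r1/(r1+r2))) = 1343.0695 m/s
total dv = |dv1| + |dv2| = 2037.9514 + 1343.0695 = 3381.0210 m/s = 3.3810 km/s

3.3810 km/s


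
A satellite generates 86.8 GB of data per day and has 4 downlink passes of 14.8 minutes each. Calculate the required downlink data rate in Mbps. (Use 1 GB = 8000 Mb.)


total contact time = 4 * 14.8 * 60 = 3552.0000 s
data = 86.8 GB = 694400.0000 Mb
rate = 694400.0000 / 3552.0000 = 195.4955 Mbps

195.4955 Mbps


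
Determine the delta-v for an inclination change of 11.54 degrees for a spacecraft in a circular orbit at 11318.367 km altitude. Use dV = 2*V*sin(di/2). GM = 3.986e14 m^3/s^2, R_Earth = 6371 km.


r = 17689.3670 km = 1.7689367e+07 m
V = sqrt(mu/r) = 4746.9264 m/s
di = 11.54 deg = 0.201411 rad
dV = 2*V*sin(di/2) = 2*4746.9264*sin(0.1007055)
dV = 954.4680 m/s = 0.954468 km/s

0.9545 km/s


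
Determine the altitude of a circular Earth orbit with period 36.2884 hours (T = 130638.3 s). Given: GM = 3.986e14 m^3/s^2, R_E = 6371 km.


T = 130638.3 s
r = (mu*T^2/(4*pi^2))^(1/3) = (3.986e14 * 130638.3^2 / (4*pi^2))^(1/3)
r = 5.5646715e+07 m = 55646.7151 km
alt = r - R_E = 55646.7151 - 6371 = 49275.7151 km

49275.7151 km


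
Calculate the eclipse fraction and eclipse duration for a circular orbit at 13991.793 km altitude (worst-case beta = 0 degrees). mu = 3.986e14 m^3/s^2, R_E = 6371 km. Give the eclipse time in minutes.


r = 20362.7930 km
T = 481.9655 min
Eclipse fraction = arcsin(R_E/r)/pi = arcsin(6371.0000/20362.7930)/pi
= arcsin(0.3128746)/pi = 0.1012919
Eclipse duration = 0.1012919 * 481.9655 = 48.8192 min

48.8192 minutes


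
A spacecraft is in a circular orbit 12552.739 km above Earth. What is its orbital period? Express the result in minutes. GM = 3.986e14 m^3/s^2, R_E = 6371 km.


r = 18923.7390 km = 1.8923739e+07 m
T = 2*pi*sqrt(r^3/mu) = 2*pi*sqrt(6.7767404e+21 / 3.986e14)
T = 25907.2697 s = 431.7878 min

431.7878 minutes


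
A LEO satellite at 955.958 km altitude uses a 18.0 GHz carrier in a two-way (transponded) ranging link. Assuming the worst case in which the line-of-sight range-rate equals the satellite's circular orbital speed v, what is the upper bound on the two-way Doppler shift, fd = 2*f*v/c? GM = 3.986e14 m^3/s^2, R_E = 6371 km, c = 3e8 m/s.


r = 7.326958e+06 m
v = sqrt(mu/r) = 7375.7603 m/s (worst-case radial velocity)
f = 18.0 GHz = 1.8e+10 Hz
fd = 2*f*v/c = 2*1.8e+10*7375.7603/3.0e+08
fd = 885091.2395 Hz

885091.2395 Hz


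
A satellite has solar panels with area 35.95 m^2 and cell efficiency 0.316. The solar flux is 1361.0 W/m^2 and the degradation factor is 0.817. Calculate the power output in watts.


P = area * eta * S * degradation
P = 35.95 * 0.316 * 1361.0 * 0.817
P = 12631.8267 W

12631.8267 W


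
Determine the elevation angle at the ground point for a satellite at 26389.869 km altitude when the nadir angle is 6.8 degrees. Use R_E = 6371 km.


r = R_E + alt = 32760.8690 km
Law of sines in the satellite / Earth-center / ground-point triangle:
  sin(nadir)/R_E = sin(90 + el)/r  =>  cos(el) = (r/R_E)*sin(nadir)
cos(el) = (32760.8690 / 6371.0000) * sin(6.8 deg) = 0.6088553
el = arccos(0.6088553) = 52.4932 deg
(Earth-central angle = 90 - nadir - el = 30.7068 deg)

52.4932 degrees


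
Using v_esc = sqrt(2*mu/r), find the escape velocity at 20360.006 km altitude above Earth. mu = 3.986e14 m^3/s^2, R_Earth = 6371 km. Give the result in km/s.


r = 6371.0 + 20360.006 = 26731.0060 km = 2.6731006e+07 m
v_esc = sqrt(2*mu/r) = sqrt(2*3.986e14 / 2.6731006e+07)
v_esc = 5461.0480 m/s = 5.4610 km/s

5.4610 km/s


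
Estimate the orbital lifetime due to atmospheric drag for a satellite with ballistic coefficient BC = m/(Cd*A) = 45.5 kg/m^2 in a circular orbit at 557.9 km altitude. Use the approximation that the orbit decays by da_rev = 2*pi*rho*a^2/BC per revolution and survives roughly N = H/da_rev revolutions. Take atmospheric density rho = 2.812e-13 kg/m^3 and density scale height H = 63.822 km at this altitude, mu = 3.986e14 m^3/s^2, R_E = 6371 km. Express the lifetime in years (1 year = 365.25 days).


a = R_E + alt = 6928.9000 km = 6.9289e+06 m
da_rev = 2*pi*rho*a^2/BC = 2*pi*2.812e-13*(6.9289e+06)^2/45.5 = 1.864285 m per revolution
N = H/da_rev = 63822.0000 m / 1.864285 m = 34234.0306 revolutions
P = 2*pi*sqrt(a^3/mu) = 5739.9441 s
lifetime = N*P = 34234.0306 * 5739.9441 = 1.9650142e+08 s = 2274.3220 days
years = 2274.3220 / 365.25 = 6.2268 years

6.2268 years


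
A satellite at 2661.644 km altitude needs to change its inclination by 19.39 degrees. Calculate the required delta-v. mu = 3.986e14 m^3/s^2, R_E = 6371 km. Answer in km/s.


r = 9032.6440 km = 9.032644e+06 m
V = sqrt(mu/r) = 6642.9533 m/s
di = 19.39 deg = 0.3384193 rad
dV = 2*V*sin(di/2) = 2*6642.9533*sin(0.1692097)
dV = 2237.3913 m/s = 2.2374 km/s

2.2374 km/s


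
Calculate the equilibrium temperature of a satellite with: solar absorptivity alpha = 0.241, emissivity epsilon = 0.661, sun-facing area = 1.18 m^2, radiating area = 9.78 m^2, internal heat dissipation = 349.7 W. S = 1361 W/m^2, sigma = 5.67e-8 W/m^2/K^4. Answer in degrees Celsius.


Numerator = alpha*S*A_sun + Q_int = 0.241*1361*1.18 + 349.7 = 736.7412 W
Denominator = eps*sigma*A_rad = 0.661*5.67e-8*9.78 = 3.6654169e-07 W/K^4
T^4 = 2.0099792e+09 K^4
T = 211.7376 K = -61.4124 C

-61.4124 degrees Celsius


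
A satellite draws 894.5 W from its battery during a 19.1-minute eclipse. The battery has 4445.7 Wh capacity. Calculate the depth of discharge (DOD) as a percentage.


E_used = P * t / 60 = 894.5 * 19.1 / 60 = 284.7492 Wh
DOD = E_used / E_total * 100 = 284.7492 / 4445.7 * 100
DOD = 6.4050 %

6.4050 %


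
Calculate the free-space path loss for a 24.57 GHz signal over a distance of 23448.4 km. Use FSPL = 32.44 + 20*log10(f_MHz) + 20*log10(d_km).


f = 24.57 GHz = 24570.0000 MHz
d = 23448.4 km
FSPL = 32.44 + 20*log10(24570.0000) + 20*log10(23448.4)
FSPL = 32.44 + 87.8081 + 87.4023
FSPL = 207.6504 dB

207.6504 dB


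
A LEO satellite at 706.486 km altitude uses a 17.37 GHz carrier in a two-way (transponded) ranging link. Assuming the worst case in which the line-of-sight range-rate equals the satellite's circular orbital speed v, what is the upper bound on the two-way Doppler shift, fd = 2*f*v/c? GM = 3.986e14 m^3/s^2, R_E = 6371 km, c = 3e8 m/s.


r = 7.077486e+06 m
v = sqrt(mu/r) = 7504.6275 m/s (worst-case radial velocity)
f = 17.37 GHz = 1.737e+10 Hz
fd = 2*f*v/c = 2*1.737e+10*7504.6275/3.0e+08
fd = 869035.8590 Hz

869035.8590 Hz


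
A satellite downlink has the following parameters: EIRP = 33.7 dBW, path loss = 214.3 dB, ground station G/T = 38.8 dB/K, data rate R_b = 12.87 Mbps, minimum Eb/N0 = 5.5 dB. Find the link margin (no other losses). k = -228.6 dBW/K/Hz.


C/N0 = EIRP - FSPL + G/T - k = 33.7 - 214.3 + 38.8 - (-228.6)
C/N0 = 86.8000 dB-Hz
R_b = 12.87 Mbps = 1.287e+07 bps -> 10*log10(R_b) = 71.0958 dB-Hz
Eb/N0 = C/N0 - 10*log10(R_b) = 86.8000 - 71.0958 = 15.7042 dB
Margin = Eb/N0 - Eb/N0_req = 15.7042 - 5.5 = 10.2042 dB (link closes)

10.2042 dB


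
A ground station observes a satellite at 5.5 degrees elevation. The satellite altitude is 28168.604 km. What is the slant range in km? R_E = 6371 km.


h = 28168.604 km, el = 5.5 deg
d = -R_E*sin(el) + sqrt((R_E*sin(el))^2 + 2*R_E*h + h^2)
d = -6371.0000*sin(0.09599311) + sqrt((6371.0000*0.09584575)^2 + 2*6371.0000*28168.604 + 28168.604^2)
d = 33341.7963 km

33341.7963 km


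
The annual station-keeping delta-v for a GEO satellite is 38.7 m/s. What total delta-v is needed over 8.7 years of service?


dV = rate * years = 38.7 * 8.7
dV = 336.6900 m/s

336.6900 m/s


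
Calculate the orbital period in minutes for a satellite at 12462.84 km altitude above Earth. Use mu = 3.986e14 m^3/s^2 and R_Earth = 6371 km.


r = 18833.8400 km = 1.883384e+07 m
T = 2*pi*sqrt(r^3/mu) = 2*pi*sqrt(6.6806179e+21 / 3.986e14)
T = 25722.8767 s = 428.7146 min

428.7146 minutes


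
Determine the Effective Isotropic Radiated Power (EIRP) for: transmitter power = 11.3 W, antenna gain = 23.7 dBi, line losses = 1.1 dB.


Pt = 11.3 W = 10.5308 dBW
EIRP = Pt_dBW + Gt - losses = 10.5308 + 23.7 - 1.1 = 33.1308 dBW

33.1308 dBW


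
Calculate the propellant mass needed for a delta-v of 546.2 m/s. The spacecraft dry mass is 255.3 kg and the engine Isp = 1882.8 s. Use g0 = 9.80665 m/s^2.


ve = Isp * g0 = 1882.8 * 9.80665 = 18463.960620 m/s
mass ratio = exp(dv/ve) = exp(546.2/18463.960620) = 1.03002384
m_prop = m_dry * (mr - 1) = 255.3 * (1.03002384 - 1)
m_prop = 7.6651 kg

7.6651 kg


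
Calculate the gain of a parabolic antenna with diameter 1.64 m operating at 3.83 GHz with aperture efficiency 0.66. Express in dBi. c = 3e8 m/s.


lambda = c/f = 3e8 / 3.83e+09 = 0.07832898 m
G = eta*(pi*D/lambda)^2 = 0.66*(pi*1.64/0.07832898)^2
G = 2855.5280 (linear)
G = 10*log10(2855.5280) = 34.5569 dBi

34.5569 dBi


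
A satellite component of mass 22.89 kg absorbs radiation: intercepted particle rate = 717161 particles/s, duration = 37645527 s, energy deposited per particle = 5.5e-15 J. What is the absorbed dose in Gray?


Total energy deposited = rate * time * E_per
  = 717161 * 37645527 * 5.5e-15 = 0.1484885 J
Dose = E_total / mass = 0.1484885 / 22.89
Dose = 0.006487045 Gy

0.0065 Gy


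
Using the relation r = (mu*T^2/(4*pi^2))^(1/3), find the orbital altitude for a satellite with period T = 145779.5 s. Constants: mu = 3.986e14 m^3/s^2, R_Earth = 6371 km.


T = 145779.5 s
r = (mu*T^2/(4*pi^2))^(1/3) = (3.986e14 * 145779.5^2 / (4*pi^2))^(1/3)
r = 5.9867367e+07 m = 59867.3668 km
alt = r - R_E = 59867.3668 - 6371 = 53496.3668 km

53496.3668 km


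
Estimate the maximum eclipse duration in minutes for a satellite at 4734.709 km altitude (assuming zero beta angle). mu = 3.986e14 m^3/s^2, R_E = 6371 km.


r = 11105.7090 km
T = 194.1241 min
Eclipse fraction = arcsin(R_E/r)/pi = arcsin(6371.0000/11105.7090)/pi
= arcsin(0.5736689)/pi = 0.1944804
Eclipse duration = 0.1944804 * 194.1241 = 37.7533 min

37.7533 minutes


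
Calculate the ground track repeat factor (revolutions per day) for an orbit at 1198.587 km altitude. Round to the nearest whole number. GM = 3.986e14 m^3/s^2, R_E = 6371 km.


r = 7.569587e+06 m
T = 2*pi*sqrt(r^3/mu) = 6554.1971 s = 109.2366 min
revs/day = 1440 / 109.2366 = 13.1824
Rounded: 13 revolutions per day

13 revolutions per day


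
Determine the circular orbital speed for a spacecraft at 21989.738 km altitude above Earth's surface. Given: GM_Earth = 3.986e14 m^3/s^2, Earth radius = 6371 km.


r = R_E + alt = 6371.0 + 21989.738 = 28360.7380 km = 2.8360738e+07 m
v = sqrt(mu/r) = sqrt(3.986e14 / 2.8360738e+07) = 3748.9520 m/s = 3.7490 km/s

3.7490 km/s


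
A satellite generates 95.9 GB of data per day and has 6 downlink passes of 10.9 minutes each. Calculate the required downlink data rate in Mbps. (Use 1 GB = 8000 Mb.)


total contact time = 6 * 10.9 * 60 = 3924.0000 s
data = 95.9 GB = 767200.0000 Mb
rate = 767200.0000 / 3924.0000 = 195.5148 Mbps

195.5148 Mbps


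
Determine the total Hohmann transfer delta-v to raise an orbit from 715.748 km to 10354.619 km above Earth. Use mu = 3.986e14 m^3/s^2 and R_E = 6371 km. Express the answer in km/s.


r1 = 7086.7480 km = 7.086748e+06 m
r2 = 16725.6190 km = 1.6725619e+07 m
dv1 = sqrt(mu/r1)*(sqrt(2*r2/(r1+r2)) - 1) = 1389.2180 m/s
dv2 = sqrt(mu/r2)*(1 - sqrt(2*r1/(r1+r2))) = 1115.4740 m/s
total dv = |dv1| + |dv2| = 1389.2180 + 1115.4740 = 2504.6920 m/s = 2.5047 km/s

2.5047 km/s


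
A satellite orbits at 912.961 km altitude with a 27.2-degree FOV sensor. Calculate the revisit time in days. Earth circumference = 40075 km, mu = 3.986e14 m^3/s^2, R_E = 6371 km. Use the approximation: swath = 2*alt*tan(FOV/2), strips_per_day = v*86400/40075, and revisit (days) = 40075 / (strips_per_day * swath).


swath = 2*912.961*tan(0.2373648) = 441.7370 km
v = sqrt(mu/r) = 7397.4977 m/s = 7.3975 km/s
strips/day = v*86400/40075 = 7.3975*86400/40075 = 15.9487
coverage/day = strips * swath = 15.9487 * 441.7370 = 7045.1274 km
revisit = 40075 / 7045.1274 = 5.6883 days

5.6883 days


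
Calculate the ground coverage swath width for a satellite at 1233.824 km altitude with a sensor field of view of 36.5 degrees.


FOV = 36.5 deg = 0.6370452 rad
swath = 2 * alt * tan(FOV/2) = 2 * 1233.824 * tan(0.3185226)
swath = 2 * 1233.824 * 0.3297505
swath = 813.7083 km

813.7083 km


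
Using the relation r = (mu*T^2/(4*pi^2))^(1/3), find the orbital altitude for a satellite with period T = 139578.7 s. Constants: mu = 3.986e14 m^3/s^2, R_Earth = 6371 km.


T = 139578.7 s
r = (mu*T^2/(4*pi^2))^(1/3) = (3.986e14 * 139578.7^2 / (4*pi^2))^(1/3)
r = 5.8157441e+07 m = 58157.4405 km
alt = r - R_E = 58157.4405 - 6371 = 51786.4405 km

51786.4405 km


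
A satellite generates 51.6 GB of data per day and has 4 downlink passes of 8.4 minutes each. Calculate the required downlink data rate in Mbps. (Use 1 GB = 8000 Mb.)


total contact time = 4 * 8.4 * 60 = 2016.0000 s
data = 51.6 GB = 412800.0000 Mb
rate = 412800.0000 / 2016.0000 = 204.7619 Mbps

204.7619 Mbps


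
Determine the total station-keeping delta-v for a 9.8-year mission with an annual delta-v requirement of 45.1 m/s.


dV = rate * years = 45.1 * 9.8
dV = 441.9800 m/s

441.9800 m/s


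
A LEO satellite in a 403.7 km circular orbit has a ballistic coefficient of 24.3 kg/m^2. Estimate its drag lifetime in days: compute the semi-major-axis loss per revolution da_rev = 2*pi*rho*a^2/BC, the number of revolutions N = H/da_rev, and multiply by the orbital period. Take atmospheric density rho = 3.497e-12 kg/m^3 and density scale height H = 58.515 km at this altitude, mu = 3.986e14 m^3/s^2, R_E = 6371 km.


a = R_E + alt = 6774.7000 km = 6.7747e+06 m
da_rev = 2*pi*rho*a^2/BC = 2*pi*3.497e-12*(6.7747e+06)^2/24.3 = 41.500121 m per revolution
N = H/da_rev = 58515.0000 m / 41.500121 m = 1409.9959 revolutions
P = 2*pi*sqrt(a^3/mu) = 5549.4038 s
lifetime = N*P = 1409.9959 * 5549.4038 = 7.8246365e+06 s = 90.5629 days

90.5629 days


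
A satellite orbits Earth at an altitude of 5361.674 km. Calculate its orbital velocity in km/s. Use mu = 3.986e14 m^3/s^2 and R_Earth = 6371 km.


r = R_E + alt = 6371.0 + 5361.674 = 11732.6740 km = 1.1732674e+07 m
v = sqrt(mu/r) = sqrt(3.986e14 / 1.1732674e+07) = 5828.6791 m/s = 5.8287 km/s

5.8287 km/s


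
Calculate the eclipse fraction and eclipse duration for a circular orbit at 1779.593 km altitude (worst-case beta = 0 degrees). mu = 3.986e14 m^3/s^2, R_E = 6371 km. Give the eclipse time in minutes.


r = 8150.5930 km
T = 122.0517 min
Eclipse fraction = arcsin(R_E/r)/pi = arcsin(6371.0000/8150.5930)/pi
= arcsin(0.7816609)/pi = 0.2856272
Eclipse duration = 0.2856272 * 122.0517 = 34.8613 min

34.8613 minutes


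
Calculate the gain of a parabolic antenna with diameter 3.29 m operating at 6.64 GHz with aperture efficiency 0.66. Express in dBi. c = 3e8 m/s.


lambda = c/f = 3e8 / 6.64e+09 = 0.04518072 m
G = eta*(pi*D/lambda)^2 = 0.66*(pi*3.29/0.04518072)^2
G = 34540.5403 (linear)
G = 10*log10(34540.5403) = 45.3833 dBi

45.3833 dBi


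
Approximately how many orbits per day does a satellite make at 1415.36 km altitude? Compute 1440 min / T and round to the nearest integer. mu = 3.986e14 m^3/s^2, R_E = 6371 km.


r = 7.78636e+06 m
T = 2*pi*sqrt(r^3/mu) = 6837.7456 s = 113.9624 min
revs/day = 1440 / 113.9624 = 12.6357
Rounded: 13 revolutions per day

13 revolutions per day


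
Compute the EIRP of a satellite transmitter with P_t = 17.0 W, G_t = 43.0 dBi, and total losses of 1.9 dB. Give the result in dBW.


Pt = 17.0 W = 12.3045 dBW
EIRP = Pt_dBW + Gt - losses = 12.3045 + 43.0 - 1.9 = 53.4045 dBW

53.4045 dBW


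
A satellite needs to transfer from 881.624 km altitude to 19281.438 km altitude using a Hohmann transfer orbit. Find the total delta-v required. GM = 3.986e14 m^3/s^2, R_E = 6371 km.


r1 = 7252.6240 km = 7.252624e+06 m
r2 = 25652.4380 km = 2.5652438e+07 m
dv1 = sqrt(mu/r1)*(sqrt(2*r2/(r1+r2)) - 1) = 1843.5117 m/s
dv2 = sqrt(mu/r2)*(1 - sqrt(2*r1/(r1+r2))) = 1324.6966 m/s
total dv = |dv1| + |dv2| = 1843.5117 + 1324.6966 = 3168.2083 m/s = 3.1682 km/s

3.1682 km/s


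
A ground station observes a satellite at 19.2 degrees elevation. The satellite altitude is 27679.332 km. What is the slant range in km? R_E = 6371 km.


h = 27679.332 km, el = 19.2 deg
d = -R_E*sin(el) + sqrt((R_E*sin(el))^2 + 2*R_E*h + h^2)
d = -6371.0000*sin(0.3351032) + sqrt((6371.0000*0.3288666)^2 + 2*6371.0000*27679.332 + 27679.332^2)
d = 31419.3452 km

31419.3452 km


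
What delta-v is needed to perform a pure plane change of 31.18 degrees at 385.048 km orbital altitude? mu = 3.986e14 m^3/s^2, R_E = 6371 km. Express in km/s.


r = 6756.0480 km = 6.756048e+06 m
V = sqrt(mu/r) = 7681.0799 m/s
di = 31.18 deg = 0.5441937 rad
dV = 2*V*sin(di/2) = 2*7681.0799*sin(0.2720968)
dV = 4128.6068 m/s = 4.1286 km/s

4.1286 km/s


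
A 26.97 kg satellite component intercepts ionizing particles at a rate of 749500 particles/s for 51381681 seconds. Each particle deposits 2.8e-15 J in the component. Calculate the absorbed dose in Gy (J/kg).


Total energy deposited = rate * time * E_per
  = 749500 * 51381681 * 2.8e-15 = 0.1078296 J
Dose = E_total / mass = 0.1078296 / 26.97
Dose = 0.003998131 Gy

0.0040 Gy


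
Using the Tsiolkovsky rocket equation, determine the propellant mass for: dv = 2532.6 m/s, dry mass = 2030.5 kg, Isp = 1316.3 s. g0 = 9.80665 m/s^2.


ve = Isp * g0 = 1316.3 * 9.80665 = 12908.493395 m/s
mass ratio = exp(dv/ve) = exp(2532.6/12908.493395) = 1.21676586
m_prop = m_dry * (mr - 1) = 2030.5 * (1.21676586 - 1)
m_prop = 440.1431 kg

440.1431 kg


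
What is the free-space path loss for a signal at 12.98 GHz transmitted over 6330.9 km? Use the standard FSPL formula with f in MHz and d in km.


f = 12.98 GHz = 12980.0000 MHz
d = 6330.9 km
FSPL = 32.44 + 20*log10(12980.0000) + 20*log10(6330.9)
FSPL = 32.44 + 82.2655 + 76.0293
FSPL = 190.7348 dB

190.7348 dB


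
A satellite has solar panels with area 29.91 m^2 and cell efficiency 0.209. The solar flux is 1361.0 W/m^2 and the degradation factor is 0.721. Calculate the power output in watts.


P = area * eta * S * degradation
P = 29.91 * 0.209 * 1361.0 * 0.721
P = 6134.1740 W

6134.1740 W


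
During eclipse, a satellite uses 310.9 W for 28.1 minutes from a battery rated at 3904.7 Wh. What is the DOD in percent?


E_used = P * t / 60 = 310.9 * 28.1 / 60 = 145.6048 Wh
DOD = E_used / E_total * 100 = 145.6048 / 3904.7 * 100
DOD = 3.7290 %

3.7290 %


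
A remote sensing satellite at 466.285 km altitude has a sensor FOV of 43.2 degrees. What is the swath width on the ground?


FOV = 43.2 deg = 0.7539822 rad
swath = 2 * alt * tan(FOV/2) = 2 * 466.285 * tan(0.3769911)
swath = 2 * 466.285 * 0.395928
swath = 369.2306 km

369.2306 km


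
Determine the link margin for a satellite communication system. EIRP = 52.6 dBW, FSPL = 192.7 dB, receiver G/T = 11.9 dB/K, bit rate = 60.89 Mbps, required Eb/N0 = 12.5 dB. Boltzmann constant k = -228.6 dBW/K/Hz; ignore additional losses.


C/N0 = EIRP - FSPL + G/T - k = 52.6 - 192.7 + 11.9 - (-228.6)
C/N0 = 100.4000 dB-Hz
R_b = 60.89 Mbps = 6.089e+07 bps -> 10*log10(R_b) = 77.8455 dB-Hz
Eb/N0 = C/N0 - 10*log10(R_b) = 100.4000 - 77.8455 = 22.5545 dB
Margin = Eb/N0 - Eb/N0_req = 22.5545 - 12.5 = 10.0545 dB (link closes)

10.0545 dB


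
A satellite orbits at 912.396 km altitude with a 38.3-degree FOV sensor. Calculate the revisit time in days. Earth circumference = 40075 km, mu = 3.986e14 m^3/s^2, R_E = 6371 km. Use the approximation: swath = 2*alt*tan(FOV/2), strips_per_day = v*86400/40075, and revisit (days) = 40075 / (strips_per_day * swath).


swath = 2*912.396*tan(0.3342306) = 633.6748 km
v = sqrt(mu/r) = 7397.7847 m/s = 7.3978 km/s
strips/day = v*86400/40075 = 7.3978*86400/40075 = 15.9493
coverage/day = strips * swath = 15.9493 * 633.6748 = 10106.6759 km
revisit = 40075 / 10106.6759 = 3.9652 days

3.9652 days


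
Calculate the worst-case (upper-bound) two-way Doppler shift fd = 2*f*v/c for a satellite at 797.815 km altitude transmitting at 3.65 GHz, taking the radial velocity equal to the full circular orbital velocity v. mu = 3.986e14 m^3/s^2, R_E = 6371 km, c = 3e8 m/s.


r = 7.168815e+06 m
v = sqrt(mu/r) = 7456.6706 m/s (worst-case radial velocity)
f = 3.65 GHz = 3.65e+09 Hz
fd = 2*f*v/c = 2*3.65e+09*7456.6706/3.0e+08
fd = 181445.6522 Hz

181445.6522 Hz


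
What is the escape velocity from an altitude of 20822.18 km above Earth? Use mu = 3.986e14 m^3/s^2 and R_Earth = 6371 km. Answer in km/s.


r = 6371.0 + 20822.18 = 27193.1800 km = 2.719318e+07 m
v_esc = sqrt(2*mu/r) = sqrt(2*3.986e14 / 2.719318e+07)
v_esc = 5414.4413 m/s = 5.4144 km/s

5.4144 km/s


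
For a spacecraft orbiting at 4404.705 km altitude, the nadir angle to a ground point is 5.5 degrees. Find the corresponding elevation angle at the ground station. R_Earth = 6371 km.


r = R_E + alt = 10775.7050 km
Law of sines in the satellite / Earth-center / ground-point triangle:
  sin(nadir)/R_E = sin(90 + el)/r  =>  cos(el) = (r/R_E)*sin(nadir)
cos(el) = (10775.7050 / 6371.0000) * sin(5.5 deg) = 0.1621104
el = arccos(0.1621104) = 80.6706 deg
(Earth-central angle = 90 - nadir - el = 3.8294 deg)

80.6706 degrees


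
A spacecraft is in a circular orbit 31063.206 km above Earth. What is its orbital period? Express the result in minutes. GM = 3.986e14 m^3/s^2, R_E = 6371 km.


r = 37434.2060 km = 3.7434206e+07 m
T = 2*pi*sqrt(r^3/mu) = 2*pi*sqrt(5.2457293e+22 / 3.986e14)
T = 72079.8974 s = 1201.3316 min

1201.3316 minutes


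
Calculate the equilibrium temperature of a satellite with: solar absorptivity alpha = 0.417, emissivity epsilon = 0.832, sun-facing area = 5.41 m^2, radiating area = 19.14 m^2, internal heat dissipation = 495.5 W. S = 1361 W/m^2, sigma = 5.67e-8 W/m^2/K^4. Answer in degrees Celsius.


Numerator = alpha*S*A_sun + Q_int = 0.417*1361*5.41 + 495.5 = 3565.8752 W
Denominator = eps*sigma*A_rad = 0.832*5.67e-8*19.14 = 9.0291802e-07 W/K^4
T^4 = 3.949279e+09 K^4
T = 250.6856 K = -22.4644 C

-22.4644 degrees Celsius


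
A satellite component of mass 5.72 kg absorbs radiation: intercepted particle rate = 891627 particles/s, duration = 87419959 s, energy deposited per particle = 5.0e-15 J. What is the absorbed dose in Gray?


Total energy deposited = rate * time * E_per
  = 891627 * 87419959 * 5.0e-15 = 0.38973 J
Dose = E_total / mass = 0.38973 / 5.72
Dose = 0.06813461 Gy

0.0681 Gy


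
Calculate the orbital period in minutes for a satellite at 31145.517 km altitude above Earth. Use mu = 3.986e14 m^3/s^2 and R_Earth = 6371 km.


r = 37516.5170 km = 3.7516517e+07 m
T = 2*pi*sqrt(r^3/mu) = 2*pi*sqrt(5.2804087e+22 / 3.986e14)
T = 72317.7639 s = 1205.2961 min

1205.2961 minutes


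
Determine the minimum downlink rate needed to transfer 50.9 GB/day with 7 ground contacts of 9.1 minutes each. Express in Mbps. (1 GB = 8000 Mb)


total contact time = 7 * 9.1 * 60 = 3822.0000 s
data = 50.9 GB = 407200.0000 Mb
rate = 407200.0000 / 3822.0000 = 106.5411 Mbps

106.5411 Mbps


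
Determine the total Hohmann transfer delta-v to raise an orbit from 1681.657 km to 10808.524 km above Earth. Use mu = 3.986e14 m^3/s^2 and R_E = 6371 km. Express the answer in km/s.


r1 = 8052.6570 km = 8.052657e+06 m
r2 = 17179.5240 km = 1.7179524e+07 m
dv1 = sqrt(mu/r1)*(sqrt(2*r2/(r1+r2)) - 1) = 1174.4161 m/s
dv2 = sqrt(mu/r2)*(1 - sqrt(2*r1/(r1+r2))) = 968.5375 m/s
total dv = |dv1| + |dv2| = 1174.4161 + 968.5375 = 2142.9535 m/s = 2.1430 km/s

2.1430 km/s


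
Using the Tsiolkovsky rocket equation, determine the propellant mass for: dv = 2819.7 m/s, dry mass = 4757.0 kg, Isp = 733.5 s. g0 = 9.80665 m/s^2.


ve = Isp * g0 = 733.5 * 9.80665 = 7193.177775 m/s
mass ratio = exp(dv/ve) = exp(2819.7/7193.177775) = 1.47993243
m_prop = m_dry * (mr - 1) = 4757.0 * (1.47993243 - 1)
m_prop = 2283.0386 kg

2283.0386 kg


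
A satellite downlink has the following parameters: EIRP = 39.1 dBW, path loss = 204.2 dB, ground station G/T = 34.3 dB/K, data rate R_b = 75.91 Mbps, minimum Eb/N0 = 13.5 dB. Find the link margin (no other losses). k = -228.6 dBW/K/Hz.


C/N0 = EIRP - FSPL + G/T - k = 39.1 - 204.2 + 34.3 - (-228.6)
C/N0 = 97.8000 dB-Hz
R_b = 75.91 Mbps = 7.591e+07 bps -> 10*log10(R_b) = 78.8030 dB-Hz
Eb/N0 = C/N0 - 10*log10(R_b) = 97.8000 - 78.8030 = 18.9970 dB
Margin = Eb/N0 - Eb/N0_req = 18.9970 - 13.5 = 5.4970 dB (link closes)

5.4970 dB


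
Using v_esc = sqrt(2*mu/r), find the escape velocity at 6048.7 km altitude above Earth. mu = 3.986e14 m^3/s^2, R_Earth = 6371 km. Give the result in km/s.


r = 6371.0 + 6048.7 = 12419.7000 km = 1.24197e+07 m
v_esc = sqrt(2*mu/r) = sqrt(2*3.986e14 / 1.24197e+07)
v_esc = 8011.7630 m/s = 8.0118 km/s

8.0118 km/s


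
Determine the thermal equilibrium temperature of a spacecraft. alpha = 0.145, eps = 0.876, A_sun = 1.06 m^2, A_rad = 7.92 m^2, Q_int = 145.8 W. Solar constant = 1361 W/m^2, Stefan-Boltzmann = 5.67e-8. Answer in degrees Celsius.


Numerator = alpha*S*A_sun + Q_int = 0.145*1361*1.06 + 145.8 = 354.9857 W
Denominator = eps*sigma*A_rad = 0.876*5.67e-8*7.92 = 3.9338006e-07 W/K^4
T^4 = 9.0239881e+08 K^4
T = 173.3204 K = -99.8296 C

-99.8296 degrees Celsius


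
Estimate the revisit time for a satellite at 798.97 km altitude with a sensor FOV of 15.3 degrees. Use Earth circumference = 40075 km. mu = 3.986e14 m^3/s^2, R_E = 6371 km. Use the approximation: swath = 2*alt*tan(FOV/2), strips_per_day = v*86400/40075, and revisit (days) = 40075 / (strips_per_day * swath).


swath = 2*798.97*tan(0.1335177) = 214.6302 km
v = sqrt(mu/r) = 7456.0700 m/s = 7.4561 km/s
strips/day = v*86400/40075 = 7.4561*86400/40075 = 16.0750
coverage/day = strips * swath = 16.0750 * 214.6302 = 3450.1738 km
revisit = 40075 / 3450.1738 = 11.6154 days

11.6154 days


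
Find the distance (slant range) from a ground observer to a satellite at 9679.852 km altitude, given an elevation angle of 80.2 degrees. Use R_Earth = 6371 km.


h = 9679.852 km, el = 80.2 deg
d = -R_E*sin(el) + sqrt((R_E*sin(el))^2 + 2*R_E*h + h^2)
d = -6371.0000*sin(1.3998) + sqrt((6371.0000*0.9854079)^2 + 2*6371.0000*9679.852 + 9679.852^2)
d = 9736.1449 km

9736.1449 km


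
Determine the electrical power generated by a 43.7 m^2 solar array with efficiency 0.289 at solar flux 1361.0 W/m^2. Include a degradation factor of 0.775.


P = area * eta * S * degradation
P = 43.7 * 0.289 * 1361.0 * 0.775
P = 13321.0699 W

13321.0699 W


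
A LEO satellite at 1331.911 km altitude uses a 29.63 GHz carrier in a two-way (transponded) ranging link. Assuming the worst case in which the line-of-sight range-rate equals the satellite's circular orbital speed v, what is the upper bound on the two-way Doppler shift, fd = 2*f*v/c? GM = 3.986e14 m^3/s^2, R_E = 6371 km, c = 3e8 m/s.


r = 7.702911e+06 m
v = sqrt(mu/r) = 7193.5159 m/s (worst-case radial velocity)
f = 29.63 GHz = 2.963e+10 Hz
fd = 2*f*v/c = 2*2.963e+10*7193.5159/3.0e+08
fd = 1.4209592e+06 Hz

1.4210e+06 Hz


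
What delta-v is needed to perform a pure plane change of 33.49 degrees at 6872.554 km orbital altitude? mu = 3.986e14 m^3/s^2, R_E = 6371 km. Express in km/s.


r = 13243.5540 km = 1.3243554e+07 m
V = sqrt(mu/r) = 5486.1335 m/s
di = 33.49 deg = 0.5845108 rad
dV = 2*V*sin(di/2) = 2*5486.1335*sin(0.2922554)
dV = 3161.2495 m/s = 3.1612 km/s

3.1612 km/s


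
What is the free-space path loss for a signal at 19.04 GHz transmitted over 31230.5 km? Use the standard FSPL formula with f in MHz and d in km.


f = 19.04 GHz = 19040.0000 MHz
d = 31230.5 km
FSPL = 32.44 + 20*log10(19040.0000) + 20*log10(31230.5)
FSPL = 32.44 + 85.5933 + 89.8916
FSPL = 207.9249 dB

207.9249 dB


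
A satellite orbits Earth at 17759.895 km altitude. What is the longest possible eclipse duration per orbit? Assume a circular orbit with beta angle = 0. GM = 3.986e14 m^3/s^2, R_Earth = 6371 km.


r = 24130.8950 km
T = 621.7562 min
Eclipse fraction = arcsin(R_E/r)/pi = arcsin(6371.0000/24130.8950)/pi
= arcsin(0.2640184)/pi = 0.08504796
Eclipse duration = 0.08504796 * 621.7562 = 52.8791 min

52.8791 minutes


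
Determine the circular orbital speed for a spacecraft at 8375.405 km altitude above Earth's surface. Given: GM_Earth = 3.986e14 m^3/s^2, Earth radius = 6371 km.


r = R_E + alt = 6371.0 + 8375.405 = 14746.4050 km = 1.4746405e+07 m
v = sqrt(mu/r) = sqrt(3.986e14 / 1.4746405e+07) = 5199.0688 m/s = 5.1991 km/s

5.1991 km/s


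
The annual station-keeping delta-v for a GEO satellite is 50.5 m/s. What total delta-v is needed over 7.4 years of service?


dV = rate * years = 50.5 * 7.4
dV = 373.7000 m/s

373.7000 m/s


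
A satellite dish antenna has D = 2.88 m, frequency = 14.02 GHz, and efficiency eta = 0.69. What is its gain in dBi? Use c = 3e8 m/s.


lambda = c/f = 3e8 / 1.402e+10 = 0.021398 m
G = eta*(pi*D/lambda)^2 = 0.69*(pi*2.88/0.021398)^2
G = 123363.6838 (linear)
G = 10*log10(123363.6838) = 50.9119 dBi

50.9119 dBi


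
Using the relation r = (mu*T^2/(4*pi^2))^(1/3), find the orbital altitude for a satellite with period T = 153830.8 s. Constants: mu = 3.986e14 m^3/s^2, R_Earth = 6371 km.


T = 153830.8 s
r = (mu*T^2/(4*pi^2))^(1/3) = (3.986e14 * 153830.8^2 / (4*pi^2))^(1/3)
r = 6.2051848e+07 m = 62051.8478 km
alt = r - R_E = 62051.8478 - 6371 = 55680.8478 km

55680.8478 km


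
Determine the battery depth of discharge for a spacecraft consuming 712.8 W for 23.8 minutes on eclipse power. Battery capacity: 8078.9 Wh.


E_used = P * t / 60 = 712.8 * 23.8 / 60 = 282.7440 Wh
DOD = E_used / E_total * 100 = 282.7440 / 8078.9 * 100
DOD = 3.4998 %

3.4998 %


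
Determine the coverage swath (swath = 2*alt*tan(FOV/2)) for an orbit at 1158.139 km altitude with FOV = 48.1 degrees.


FOV = 48.1 deg = 0.8395034 rad
swath = 2 * alt * tan(FOV/2) = 2 * 1158.139 * tan(0.4197517)
swath = 2 * 1158.139 * 0.4462747
swath = 1033.6964 km

1033.6964 km


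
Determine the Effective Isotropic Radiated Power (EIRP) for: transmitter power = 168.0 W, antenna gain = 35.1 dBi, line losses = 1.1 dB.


Pt = 168.0 W = 22.2531 dBW
EIRP = Pt_dBW + Gt - losses = 22.2531 + 35.1 - 1.1 = 56.2531 dBW

56.2531 dBW


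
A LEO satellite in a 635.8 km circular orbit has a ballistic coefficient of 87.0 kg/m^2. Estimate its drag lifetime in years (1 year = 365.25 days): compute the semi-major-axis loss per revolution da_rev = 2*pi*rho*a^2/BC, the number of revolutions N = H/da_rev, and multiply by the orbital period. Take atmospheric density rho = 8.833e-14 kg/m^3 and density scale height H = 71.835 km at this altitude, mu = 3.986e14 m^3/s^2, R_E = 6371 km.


a = R_E + alt = 7006.8000 km = 7.0068e+06 m
da_rev = 2*pi*rho*a^2/BC = 2*pi*8.833e-14*(7.0068e+06)^2/87.0 = 0.31319029 m per revolution
N = H/da_rev = 71835.0000 m / 0.31319029 m = 229365.3485 revolutions
P = 2*pi*sqrt(a^3/mu) = 5837.0149 s
lifetime = N*P = 229365.3485 * 5837.0149 = 1.338809e+09 s = 15495.4741 days
years = 15495.4741 / 365.25 = 42.4243 years

42.4243 years


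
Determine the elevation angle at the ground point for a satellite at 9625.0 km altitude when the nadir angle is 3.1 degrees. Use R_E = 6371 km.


r = R_E + alt = 15996.0000 km
Law of sines in the satellite / Earth-center / ground-point triangle:
  sin(nadir)/R_E = sin(90 + el)/r  =>  cos(el) = (r/R_E)*sin(nadir)
cos(el) = (15996.0000 / 6371.0000) * sin(3.1 deg) = 0.1357785
el = arccos(0.1357785) = 82.1964 deg
(Earth-central angle = 90 - nadir - el = 4.7036 deg)

82.1964 degrees


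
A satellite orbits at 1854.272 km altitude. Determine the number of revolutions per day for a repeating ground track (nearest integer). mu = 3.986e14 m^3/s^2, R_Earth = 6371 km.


r = 8.225272e+06 m
T = 2*pi*sqrt(r^3/mu) = 7423.9771 s = 123.7330 min
revs/day = 1440 / 123.7330 = 11.6380
Rounded: 12 revolutions per day

12 revolutions per day


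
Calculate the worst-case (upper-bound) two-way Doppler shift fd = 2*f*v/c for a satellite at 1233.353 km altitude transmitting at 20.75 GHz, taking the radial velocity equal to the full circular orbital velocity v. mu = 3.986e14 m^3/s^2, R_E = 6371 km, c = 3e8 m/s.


r = 7.604353e+06 m
v = sqrt(mu/r) = 7239.9824 m/s (worst-case radial velocity)
f = 20.75 GHz = 2.075e+10 Hz
fd = 2*f*v/c = 2*2.075e+10*7239.9824/3.0e+08
fd = 1.0015309e+06 Hz

1.0015e+06 Hz


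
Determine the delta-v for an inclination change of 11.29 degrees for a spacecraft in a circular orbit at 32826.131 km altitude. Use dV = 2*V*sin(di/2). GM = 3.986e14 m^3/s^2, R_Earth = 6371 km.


r = 39197.1310 km = 3.9197131e+07 m
V = sqrt(mu/r) = 3188.9045 m/s
di = 11.29 deg = 0.1970477 rad
dV = 2*V*sin(di/2) = 2*3188.9045*sin(0.09852384)
dV = 627.3501 m/s = 0.6273501 km/s

0.6274 km/s


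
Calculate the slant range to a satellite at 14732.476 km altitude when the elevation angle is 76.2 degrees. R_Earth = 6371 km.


h = 14732.476 km, el = 76.2 deg
d = -R_E*sin(el) + sqrt((R_E*sin(el))^2 + 2*R_E*h + h^2)
d = -6371.0000*sin(1.3299) + sqrt((6371.0000*0.9711343)^2 + 2*6371.0000*14732.476 + 14732.476^2)
d = 14861.5904 km

14861.5904 km


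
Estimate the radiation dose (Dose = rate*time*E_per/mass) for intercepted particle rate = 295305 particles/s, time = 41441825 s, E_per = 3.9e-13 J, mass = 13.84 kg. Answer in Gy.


Total energy deposited = rate * time * E_per
  = 295305 * 41441825 * 3.9e-13 = 4.7728 J
Dose = E_total / mass = 4.7728 / 13.84
Dose = 0.3448563 Gy

0.3449 Gy


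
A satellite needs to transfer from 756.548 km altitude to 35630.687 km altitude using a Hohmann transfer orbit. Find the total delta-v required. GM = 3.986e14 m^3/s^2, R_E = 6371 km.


r1 = 7127.5480 km = 7.127548e+06 m
r2 = 42001.6870 km = 4.2001687e+07 m
dv1 = sqrt(mu/r1)*(sqrt(2*r2/(r1+r2)) - 1) = 2300.3800 m/s
dv2 = sqrt(mu/r2)*(1 - sqrt(2*r1/(r1+r2))) = 1421.2026 m/s
total dv = |dv1| + |dv2| = 2300.3800 + 1421.2026 = 3721.5826 m/s = 3.7216 km/s

3.7216 km/s


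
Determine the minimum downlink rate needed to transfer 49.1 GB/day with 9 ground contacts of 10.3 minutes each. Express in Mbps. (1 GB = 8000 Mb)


total contact time = 9 * 10.3 * 60 = 5562.0000 s
data = 49.1 GB = 392800.0000 Mb
rate = 392800.0000 / 5562.0000 = 70.6221 Mbps

70.6221 Mbps


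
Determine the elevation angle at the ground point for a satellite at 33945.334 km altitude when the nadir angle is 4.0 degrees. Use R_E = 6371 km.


r = R_E + alt = 40316.3340 km
Law of sines in the satellite / Earth-center / ground-point triangle:
  sin(nadir)/R_E = sin(90 + el)/r  =>  cos(el) = (r/R_E)*sin(nadir)
cos(el) = (40316.3340 / 6371.0000) * sin(4.0 deg) = 0.441426
el = arccos(0.441426) = 63.8051 deg
(Earth-central angle = 90 - nadir - el = 22.1949 deg)

63.8051 degrees


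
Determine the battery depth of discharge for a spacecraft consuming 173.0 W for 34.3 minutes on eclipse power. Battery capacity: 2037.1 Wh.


E_used = P * t / 60 = 173.0 * 34.3 / 60 = 98.8983 Wh
DOD = E_used / E_total * 100 = 98.8983 / 2037.1 * 100
DOD = 4.8549 %

4.8549 %


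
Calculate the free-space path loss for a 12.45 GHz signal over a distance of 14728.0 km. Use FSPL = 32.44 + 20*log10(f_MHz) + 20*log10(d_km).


f = 12.45 GHz = 12450.0000 MHz
d = 14728.0 km
FSPL = 32.44 + 20*log10(12450.0000) + 20*log10(14728.0)
FSPL = 32.44 + 81.9034 + 83.3629
FSPL = 197.7063 dB

197.7063 dB


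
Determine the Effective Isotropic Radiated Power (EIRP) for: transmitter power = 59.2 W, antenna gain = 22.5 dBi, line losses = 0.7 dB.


Pt = 59.2 W = 17.7232 dBW
EIRP = Pt_dBW + Gt - losses = 17.7232 + 22.5 - 0.7 = 39.5232 dBW

39.5232 dBW


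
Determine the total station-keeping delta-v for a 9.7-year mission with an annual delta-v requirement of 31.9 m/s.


dV = rate * years = 31.9 * 9.7
dV = 309.4300 m/s

309.4300 m/s


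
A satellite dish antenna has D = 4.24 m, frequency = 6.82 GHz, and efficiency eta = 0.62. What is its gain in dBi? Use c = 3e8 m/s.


lambda = c/f = 3e8 / 6.82e+09 = 0.04398827 m
G = eta*(pi*D/lambda)^2 = 0.62*(pi*4.24/0.04398827)^2
G = 56852.4766 (linear)
G = 10*log10(56852.4766) = 47.5475 dBi

47.5475 dBi


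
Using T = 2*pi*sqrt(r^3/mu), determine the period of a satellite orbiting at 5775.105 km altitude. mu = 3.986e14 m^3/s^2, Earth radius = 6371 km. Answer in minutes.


r = 12146.1050 km = 1.2146105e+07 m
T = 2*pi*sqrt(r^3/mu) = 2*pi*sqrt(1.791889e+21 / 3.986e14)
T = 13321.9184 s = 222.0320 min

222.0320 minutes


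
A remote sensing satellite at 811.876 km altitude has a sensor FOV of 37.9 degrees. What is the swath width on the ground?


FOV = 37.9 deg = 0.6614798 rad
swath = 2 * alt * tan(FOV/2) = 2 * 811.876 * tan(0.3307399)
swath = 2 * 811.876 * 0.3433518
swath = 557.5181 km

557.5181 km


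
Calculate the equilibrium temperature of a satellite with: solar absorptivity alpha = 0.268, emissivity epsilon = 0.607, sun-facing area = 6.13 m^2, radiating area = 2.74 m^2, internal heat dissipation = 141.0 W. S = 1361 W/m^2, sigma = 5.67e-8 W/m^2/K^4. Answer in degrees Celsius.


Numerator = alpha*S*A_sun + Q_int = 0.268*1361*6.13 + 141.0 = 2376.9052 W
Denominator = eps*sigma*A_rad = 0.607*5.67e-8*2.74 = 9.4302306e-08 W/K^4
T^4 = 2.5205166e+10 K^4
T = 398.4487 K = 125.2987 C

125.2987 degrees Celsius


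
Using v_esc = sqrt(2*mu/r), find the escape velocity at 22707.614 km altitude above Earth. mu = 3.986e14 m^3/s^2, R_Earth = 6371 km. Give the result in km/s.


r = 6371.0 + 22707.614 = 29078.6140 km = 2.9078614e+07 m
v_esc = sqrt(2*mu/r) = sqrt(2*3.986e14 / 2.9078614e+07)
v_esc = 5235.9657 m/s = 5.2360 km/s

5.2360 km/s


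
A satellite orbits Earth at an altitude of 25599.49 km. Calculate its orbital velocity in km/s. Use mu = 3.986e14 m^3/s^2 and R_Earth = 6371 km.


r = R_E + alt = 6371.0 + 25599.49 = 31970.4900 km = 3.197049e+07 m
v = sqrt(mu/r) = sqrt(3.986e14 / 3.197049e+07) = 3530.9698 m/s = 3.5310 km/s

3.5310 km/s


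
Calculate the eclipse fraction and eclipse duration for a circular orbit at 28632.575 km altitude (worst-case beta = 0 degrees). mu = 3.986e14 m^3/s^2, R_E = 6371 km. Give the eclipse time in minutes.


r = 35003.5750 km
T = 1086.2470 min
Eclipse fraction = arcsin(R_E/r)/pi = arcsin(6371.0000/35003.5750)/pi
= arcsin(0.18201)/pi = 0.05826032
Eclipse duration = 0.05826032 * 1086.2470 = 63.2851 min

63.2851 minutes


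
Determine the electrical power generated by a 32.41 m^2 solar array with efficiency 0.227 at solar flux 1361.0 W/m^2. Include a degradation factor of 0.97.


P = area * eta * S * degradation
P = 32.41 * 0.227 * 1361.0 * 0.97
P = 9712.5831 W

9712.5831 W


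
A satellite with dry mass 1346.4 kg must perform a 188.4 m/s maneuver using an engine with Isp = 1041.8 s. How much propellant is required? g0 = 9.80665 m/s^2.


ve = Isp * g0 = 1041.8 * 9.80665 = 10216.567970 m/s
mass ratio = exp(dv/ve) = exp(188.4/10216.567970) = 1.01861171
m_prop = m_dry * (mr - 1) = 1346.4 * (1.01861171 - 1)
m_prop = 25.0588 kg

25.0588 kg
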